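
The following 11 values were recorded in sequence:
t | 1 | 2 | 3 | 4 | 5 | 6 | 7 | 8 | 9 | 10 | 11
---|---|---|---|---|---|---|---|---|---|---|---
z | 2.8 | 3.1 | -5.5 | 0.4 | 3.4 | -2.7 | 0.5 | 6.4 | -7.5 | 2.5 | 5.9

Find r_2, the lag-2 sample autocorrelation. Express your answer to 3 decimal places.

-0.399

Mean z̄ = (2.8 + 3.1 − 5.5 + 0.4 + 3.4 − 2.7 + 0.5 + 6.4 − 7.5 + 2.5 + 5.9)/11 = 0.8455
Numerator Σ_{t=1}^{9}(z_t−z̄)(z_{t+2}−z̄) = -78.7223
Denominator Σ(z_t−z̄)² = 197.3673
r_2 = -78.7223 / 197.3673 = -0.399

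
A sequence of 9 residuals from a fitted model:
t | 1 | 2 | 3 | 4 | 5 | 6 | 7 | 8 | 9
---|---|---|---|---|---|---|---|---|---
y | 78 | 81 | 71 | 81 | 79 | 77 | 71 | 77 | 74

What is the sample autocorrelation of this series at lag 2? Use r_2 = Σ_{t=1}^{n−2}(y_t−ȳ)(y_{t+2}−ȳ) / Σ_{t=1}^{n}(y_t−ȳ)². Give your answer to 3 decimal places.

0.008

Mean ȳ = (78 + 81 + 71 + 81 + 79 + 77 + 71 + 77 + 74)/9 = 76.5556
Σ(y_t−ȳ)(y_{t+2}−ȳ) = (-8.0247) + (19.7531) + (-13.5802) + (1.9753) + (-13.5802) + (0.1975) + (14.1975) = 0.9383
Denominator Σ(y_t−ȳ)² = 116.2222
r_2 = 0.9383 / 116.2222 = 0.008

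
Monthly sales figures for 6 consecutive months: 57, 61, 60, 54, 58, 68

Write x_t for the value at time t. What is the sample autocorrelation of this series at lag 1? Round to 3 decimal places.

-0.083

Mean x̄ = (57 + 61 + 60 + 54 + 58 + 68)/6 = 59.6667
Numerator Σ_{t=1}^{5}(x_t−x̄)(x_{t+1}−x̄) = -9.4444
Denominator Σ(x_t−x̄)² = 113.3333
r_1 = -9.4444 / 113.3333 = -0.083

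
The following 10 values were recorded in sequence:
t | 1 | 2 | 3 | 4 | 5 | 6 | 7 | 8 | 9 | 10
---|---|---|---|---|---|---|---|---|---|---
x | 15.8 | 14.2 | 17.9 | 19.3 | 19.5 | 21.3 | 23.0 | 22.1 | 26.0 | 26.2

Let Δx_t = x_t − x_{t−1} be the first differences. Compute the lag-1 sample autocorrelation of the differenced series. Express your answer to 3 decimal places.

-0.572

First differences Δx: -1.6, 3.7, 1.4, 0.2, 1.8, 1.7, -0.9, 3.9, 0.2
Mean of differences = 1.1556
Numerator Σ(Δx_t−Δx̄)(Δx_{t+1}−Δx̄) = -16.2709
Denominator Σ(Δx_t−Δx̄)² = 28.4222
r_1(Δx) = -16.2709 / 28.4222 = -0.572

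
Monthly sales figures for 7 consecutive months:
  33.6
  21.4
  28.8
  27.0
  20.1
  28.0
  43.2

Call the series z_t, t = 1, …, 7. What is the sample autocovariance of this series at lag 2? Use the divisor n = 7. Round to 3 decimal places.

-15.683

Mean z̄ = (33.6 + 21.4 + 28.8 + 27.0 + 20.1 + 28.0 + 43.2)/7 = 28.8714
Deviations: 4.7286, -7.4714, -0.0714, -1.8714, -8.7714, -0.8714, 14.3286
Σ_{t=1}^{5}(z_t−z̄)(z_{t+2}−z̄) = -109.7802
γ_2 = -109.7802 / 7 = -15.683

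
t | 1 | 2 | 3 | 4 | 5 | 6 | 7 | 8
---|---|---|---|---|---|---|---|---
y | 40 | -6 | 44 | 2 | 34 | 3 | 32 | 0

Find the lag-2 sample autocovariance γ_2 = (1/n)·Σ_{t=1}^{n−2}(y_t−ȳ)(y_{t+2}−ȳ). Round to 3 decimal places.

262.293

Mean ȳ = (40 − 6 + 44 + 2 + 34 + 3 + 32 + 0)/8 = 18.6250
Deviations: 21.3750, -24.6250, 25.3750, -16.6250, 15.3750, -15.6250, 13.3750, -18.6250
Σ_{t=1}^{6}(y_t−ȳ)(y_{t+2}−ȳ) = 2098.3438
γ_2 = 2098.3438 / 8 = 262.293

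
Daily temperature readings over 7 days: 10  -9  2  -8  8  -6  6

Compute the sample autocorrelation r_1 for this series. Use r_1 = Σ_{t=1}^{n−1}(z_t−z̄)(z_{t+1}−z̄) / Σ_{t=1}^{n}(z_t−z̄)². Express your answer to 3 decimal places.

-0.695

Mean z̄ = (10 − 9 + 2 − 8 + 8 − 6 + 6)/7 = 0.4286
Σ(z_t−z̄)(z_{t+1}−z̄) = (-90.2449) + (-14.8163) + (-13.2449) + (-63.8163) + (-48.6735) + (-35.8163) = -266.6122
Denominator Σ(z_t−z̄)² = 383.7143
r_1 = -266.6122 / 383.7143 = -0.695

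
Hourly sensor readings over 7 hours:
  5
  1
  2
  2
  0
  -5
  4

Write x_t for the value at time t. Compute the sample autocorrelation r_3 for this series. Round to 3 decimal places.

Mean x̄ = (5 + 1 + 2 + 2 + 0 − 5 + 4)/7 = 1.2857
Σ(x_t−x̄)(x_{t+3}−x̄) = (2.6531) + (0.3673) + (-4.4898) + (1.9388) = 0.4694
Denominator Σ(x_t−x̄)² = 63.4286
r_3 = 0.4694 / 63.4286 = 0.007

0.007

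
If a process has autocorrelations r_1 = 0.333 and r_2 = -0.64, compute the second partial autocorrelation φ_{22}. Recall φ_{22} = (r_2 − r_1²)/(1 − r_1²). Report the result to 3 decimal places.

-0.845

φ_{22} = (r_2 − r_1²) / (1 − r_1²)
r_1² = (0.333)² = 0.110889
Numerator = -0.64 − 0.1109 = -0.7509; denominator = 1 − 0.1109 = 0.8891
φ_{22} = -0.7509 / 0.8891 = -0.845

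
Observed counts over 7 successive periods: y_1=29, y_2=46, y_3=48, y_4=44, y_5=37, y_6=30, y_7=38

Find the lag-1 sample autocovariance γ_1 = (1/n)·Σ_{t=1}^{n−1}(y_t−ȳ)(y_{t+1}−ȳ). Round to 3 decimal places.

Mean ȳ = (29 + 46 + 48 + 44 + 37 + 30 + 38)/7 = 38.8571
Σ_{t=1}^{6}(y_t−ȳ)(y_{t+1}−ȳ) = 56.4082
γ_1 = 56.4082 / 7 = 8.058

8.058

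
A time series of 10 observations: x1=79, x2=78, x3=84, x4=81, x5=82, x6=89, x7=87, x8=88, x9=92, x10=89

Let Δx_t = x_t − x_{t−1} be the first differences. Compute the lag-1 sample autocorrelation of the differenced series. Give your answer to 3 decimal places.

First differences Δx: -1, 6, -3, 1, 7, -2, 1, 4, -3
Mean of differences = 1.1111
Numerator Σ(Δx_t−Δx̄)(Δx_{t+1}−Δx̄) = -60.7901
Denominator Σ(Δx_t−Δx̄)² = 114.8889
r_1(Δx) = -60.7901 / 114.8889 = -0.529

-0.529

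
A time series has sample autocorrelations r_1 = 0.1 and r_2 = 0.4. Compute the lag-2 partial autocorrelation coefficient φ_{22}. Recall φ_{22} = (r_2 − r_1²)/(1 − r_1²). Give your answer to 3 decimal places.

0.394

φ_{22} = (r_2 − r_1²) / (1 − r_1²)
r_1² = (0.1)² = 0.01
Numerator = 0.4 − 0.0100 = 0.3900; denominator = 1 − 0.0100 = 0.9900
φ_{22} = 0.3900 / 0.9900 = 0.394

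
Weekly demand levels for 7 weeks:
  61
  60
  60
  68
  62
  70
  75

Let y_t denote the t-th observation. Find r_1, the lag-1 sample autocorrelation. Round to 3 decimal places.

0.271

Mean ȳ = (61 + 60 + 60 + 68 + 62 + 70 + 75)/7 = 65.1429
Σ(y_t−ȳ)(y_{t+1}−ȳ) = (21.3061) + (26.4490) + (-14.6939) + (-8.9796) + (-15.2653) + (47.8776) = 56.6939
Denominator Σ(y_t−ȳ)² = 208.8571
r_1 = 56.6939 / 208.8571 = 0.271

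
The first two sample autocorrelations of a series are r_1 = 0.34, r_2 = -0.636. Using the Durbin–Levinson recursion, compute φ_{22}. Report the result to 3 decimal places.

-0.850

φ_{22} = (r_2 − r_1²) / (1 − r_1²)
r_1² = (0.34)² = 0.1156
Numerator = -0.636 − 0.1156 = -0.7516; denominator = 1 − 0.1156 = 0.8844
φ_{22} = -0.7516 / 0.8844 = -0.850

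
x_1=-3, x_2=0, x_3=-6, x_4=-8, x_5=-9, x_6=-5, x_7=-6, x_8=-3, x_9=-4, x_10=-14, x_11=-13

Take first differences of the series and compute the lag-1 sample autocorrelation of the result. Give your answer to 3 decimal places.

-0.196

First differences Δx: 3, -6, -2, -1, 4, -1, 3, -1, -10, 1
Mean of differences = -1.0000
Numerator Σ(Δx_t−Δx̄)(Δx_{t+1}−Δx̄) = -33.0000
Denominator Σ(Δx_t−Δx̄)² = 168.0000
r_1(Δx) = -33.0000 / 168.0000 = -0.196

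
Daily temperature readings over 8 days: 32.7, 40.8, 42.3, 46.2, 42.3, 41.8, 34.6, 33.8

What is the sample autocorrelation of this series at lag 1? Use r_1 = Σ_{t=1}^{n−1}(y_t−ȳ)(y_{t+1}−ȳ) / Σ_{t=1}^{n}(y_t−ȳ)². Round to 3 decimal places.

Mean ȳ = (32.7 + 40.8 + 42.3 + 46.2 + 42.3 + 41.8 + 34.6 + 33.8)/8 = 39.3125
Deviations from mean: -6.6125, 1.4875, 2.9875, 6.8875, 2.9875, 2.4875, -4.7125, -5.5125
Numerator Σ_{t=1}^{7}(y_t−ȳ)(y_{t+1}−ȳ) = 57.4473
Denominator Σ(y_t−ȳ)² = 170.0088
r_1 = 57.4473 / 170.0088 = 0.338

0.338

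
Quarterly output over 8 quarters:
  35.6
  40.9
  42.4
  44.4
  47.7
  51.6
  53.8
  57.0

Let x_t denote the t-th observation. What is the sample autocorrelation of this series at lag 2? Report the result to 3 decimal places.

0.285

Mean x̄ = (35.6 + 40.9 + 42.4 + 44.4 + 47.7 + 51.6 + 53.8 + 57.0)/8 = 46.6750
Deviations from mean: -11.0750, -5.7750, -4.2750, -2.2750, 1.0250, 4.9250, 7.1250, 10.3250
Σ(x_t−x̄)(x_{t+2}−x̄) = (47.3456) + (13.1381) + (-4.3819) + (-11.2044) + (7.3031) + (50.8506) = 103.0513
Denominator Σ(x_t−x̄)² = 362.1350
r_2 = 103.0513 / 362.1350 = 0.285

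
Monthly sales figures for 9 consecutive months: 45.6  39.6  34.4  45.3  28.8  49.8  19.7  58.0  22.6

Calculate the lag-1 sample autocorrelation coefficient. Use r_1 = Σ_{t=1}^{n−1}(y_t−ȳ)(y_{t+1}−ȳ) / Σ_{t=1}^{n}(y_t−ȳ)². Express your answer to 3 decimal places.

-0.823

Mean ȳ = (45.6 + 39.6 + 34.4 + 45.3 + 28.8 + 49.8 + 19.7 + 58.0 + 22.6)/9 = 38.2000
Numerator Σ_{t=1}^{8}(y_t−ȳ)(y_{t+1}−ȳ) = -1087.5000
Denominator Σ(y_t−ȳ)² = 1322.1400
r_1 = -1087.5000 / 1322.1400 = -0.823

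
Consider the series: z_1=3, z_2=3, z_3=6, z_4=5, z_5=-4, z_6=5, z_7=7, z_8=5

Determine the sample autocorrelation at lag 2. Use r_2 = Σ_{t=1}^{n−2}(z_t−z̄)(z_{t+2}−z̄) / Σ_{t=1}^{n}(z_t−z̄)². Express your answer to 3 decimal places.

Mean z̄ = (3 + 3 + 6 + 5 − 4 + 5 + 7 + 5)/8 = 3.7500
Deviations from mean: -0.7500, -0.7500, 2.2500, 1.2500, -7.7500, 1.2500, 3.2500, 1.2500
Numerator Σ_{t=1}^{6}(z_t−z̄)(z_{t+2}−z̄) = -42.1250
Denominator Σ(z_t−z̄)² = 81.5000
r_2 = -42.1250 / 81.5000 = -0.517

-0.517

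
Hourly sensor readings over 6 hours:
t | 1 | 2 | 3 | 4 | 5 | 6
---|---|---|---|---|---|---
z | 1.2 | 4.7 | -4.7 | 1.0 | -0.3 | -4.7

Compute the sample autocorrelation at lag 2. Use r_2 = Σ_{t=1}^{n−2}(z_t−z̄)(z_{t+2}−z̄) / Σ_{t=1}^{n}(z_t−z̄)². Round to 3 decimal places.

-0.095

Mean z̄ = (1.2 + 4.7 − 4.7 + 1.0 − 0.3 − 4.7)/6 = -0.4667
Deviations from mean: 1.6667, 5.1667, -4.2333, 1.4667, 0.1667, -4.2333
Numerator Σ_{t=1}^{4}(z_t−z̄)(z_{t+2}−z̄) = -6.3922
Denominator Σ(z_t−z̄)² = 67.4933
r_2 = -6.3922 / 67.4933 = -0.095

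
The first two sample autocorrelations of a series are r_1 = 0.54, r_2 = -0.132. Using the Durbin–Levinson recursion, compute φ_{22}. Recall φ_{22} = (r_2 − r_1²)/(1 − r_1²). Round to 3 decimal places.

φ_{22} = (r_2 − r_1²) / (1 − r_1²)
r_1² = (0.54)² = 0.2916
Numerator = -0.132 − 0.2916 = -0.4236; denominator = 1 − 0.2916 = 0.7084
φ_{22} = -0.4236 / 0.7084 = -0.598

-0.598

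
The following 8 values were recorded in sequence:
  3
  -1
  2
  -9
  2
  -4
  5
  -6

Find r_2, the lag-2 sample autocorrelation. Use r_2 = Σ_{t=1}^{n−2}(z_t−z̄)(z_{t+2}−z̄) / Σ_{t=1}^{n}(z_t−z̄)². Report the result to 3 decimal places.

Mean z̄ = (3 − 1 + 2 − 9 + 2 − 4 + 5 − 6)/8 = -1.0000
Deviations from mean: 4.0000, 0.0000, 3.0000, -8.0000, 3.0000, -3.0000, 6.0000, -5.0000
Σ(z_t−z̄)(z_{t+2}−z̄) = (12.0000) + (0.0000) + (9.0000) + (24.0000) + (18.0000) + (15.0000) = 78.0000
Denominator Σ(z_t−z̄)² = 168.0000
r_2 = 78.0000 / 168.0000 = 0.464

0.464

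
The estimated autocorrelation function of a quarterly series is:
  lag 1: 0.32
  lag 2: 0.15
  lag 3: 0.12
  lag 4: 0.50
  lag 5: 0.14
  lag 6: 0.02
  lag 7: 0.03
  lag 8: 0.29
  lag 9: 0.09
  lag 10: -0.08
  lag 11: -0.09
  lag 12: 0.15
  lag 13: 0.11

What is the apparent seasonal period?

4

The largest autocorrelation is r_4 = 0.50; the remaining lags stay at or below 0.32. The elevated value at lag 1 (0.32), dropping to 0.15 at lag 2, reflects decaying short-term dependence rather than seasonality.
The dominant spike at lag 4 indicates a seasonal period of 4.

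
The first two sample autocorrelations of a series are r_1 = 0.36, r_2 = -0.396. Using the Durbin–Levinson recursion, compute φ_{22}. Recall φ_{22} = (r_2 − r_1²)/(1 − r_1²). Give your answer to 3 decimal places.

-0.604

φ_{22} = (r_2 − r_1²) / (1 − r_1²)
r_1² = (0.36)² = 0.1296
Numerator = -0.396 − 0.1296 = -0.5256; denominator = 1 − 0.1296 = 0.8704
φ_{22} = -0.5256 / 0.8704 = -0.604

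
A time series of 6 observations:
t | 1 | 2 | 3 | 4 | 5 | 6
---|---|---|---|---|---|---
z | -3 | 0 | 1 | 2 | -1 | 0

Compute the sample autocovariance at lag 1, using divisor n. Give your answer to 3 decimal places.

0.051

Mean z̄ = (-3 + 0 + 1 + 2 − 1 + 0)/6 = -0.1667
Σ_{t=1}^{5}(z_t−z̄)(z_{t+1}−z̄) = 0.3056
γ_1 = 0.3056 / 6 = 0.051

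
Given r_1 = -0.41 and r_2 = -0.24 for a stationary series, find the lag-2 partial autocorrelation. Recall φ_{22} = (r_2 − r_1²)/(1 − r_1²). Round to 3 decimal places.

-0.491

φ_{22} = (r_2 − r_1²) / (1 − r_1²)
r_1² = (-0.41)² = 0.1681
Numerator = -0.24 − 0.1681 = -0.4081; denominator = 1 − 0.1681 = 0.8319
φ_{22} = -0.4081 / 0.8319 = -0.491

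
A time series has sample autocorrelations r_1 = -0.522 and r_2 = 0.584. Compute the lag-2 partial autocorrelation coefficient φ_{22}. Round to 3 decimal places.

0.428

φ_{22} = (r_2 − r_1²) / (1 − r_1²)
r_1² = (-0.522)² = 0.272484
Numerator = 0.584 − 0.2725 = 0.3115; denominator = 1 − 0.2725 = 0.7275
φ_{22} = 0.3115 / 0.7275 = 0.428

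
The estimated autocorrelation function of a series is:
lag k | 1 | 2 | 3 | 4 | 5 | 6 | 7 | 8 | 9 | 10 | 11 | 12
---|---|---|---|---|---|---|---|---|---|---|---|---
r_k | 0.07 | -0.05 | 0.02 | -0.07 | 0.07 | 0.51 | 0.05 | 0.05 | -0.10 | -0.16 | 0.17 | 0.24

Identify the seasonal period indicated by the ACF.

6

The largest autocorrelation is r_6 = 0.51, with a weaker echo at lag 12 (0.24); the remaining lags stay at or below 0.17.
The dominant spike at lag 6 indicates a seasonal period of 6.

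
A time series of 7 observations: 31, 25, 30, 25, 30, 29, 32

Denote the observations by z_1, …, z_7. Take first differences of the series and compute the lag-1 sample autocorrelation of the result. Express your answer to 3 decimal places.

-0.734

First differences Δz: -6, 5, -5, 5, -1, 3
Mean of differences = 0.1667
Numerator Σ(Δz_t−Δz̄)(Δz_{t+1}−Δz̄) = -88.6944
Denominator Σ(Δz_t−Δz̄)² = 120.8333
r_1(Δz) = -88.6944 / 120.8333 = -0.734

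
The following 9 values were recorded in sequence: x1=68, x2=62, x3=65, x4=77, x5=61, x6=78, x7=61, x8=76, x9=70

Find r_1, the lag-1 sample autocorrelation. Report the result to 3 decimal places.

-0.658

Mean x̄ = (68 + 62 + 65 + 77 + 61 + 78 + 61 + 76 + 70)/9 = 68.6667
Numerator Σ_{t=1}^{8}(x_t−x̄)(x_{t+1}−x̄) = -255.1111
Denominator Σ(x_t−x̄)² = 388.0000
r_1 = -255.1111 / 388.0000 = -0.658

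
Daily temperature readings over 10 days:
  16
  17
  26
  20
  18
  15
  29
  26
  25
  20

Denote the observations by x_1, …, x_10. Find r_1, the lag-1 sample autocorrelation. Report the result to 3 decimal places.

Mean x̄ = (16 + 17 + 26 + 20 + 18 + 15 + 29 + 26 + 25 + 20)/10 = 21.2000
Numerator Σ_{t=1}^{9}(x_t−x̄)(x_{t+1}−x̄) = 22.3600
Denominator Σ(x_t−x̄)² = 217.6000
r_1 = 22.3600 / 217.6000 = 0.103

0.103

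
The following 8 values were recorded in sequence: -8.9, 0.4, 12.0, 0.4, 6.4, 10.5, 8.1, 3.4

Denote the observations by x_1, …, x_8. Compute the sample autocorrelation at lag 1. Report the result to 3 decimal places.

0.061

Mean x̄ = (-8.9 + 0.4 + 12.0 + 0.4 + 6.4 + 10.5 + 8.1 + 3.4)/8 = 4.0375
Deviations from mean: -12.9375, -3.6375, 7.9625, -3.6375, 2.3625, 6.4625, 4.0625, -0.6375
Σ(x_t−x̄)(x_{t+1}−x̄) = (47.0602) + (-28.9636) + (-28.9636) + (-8.5936) + (15.2677) + (26.2539) + (-2.5898) = 19.4711
Denominator Σ(x_t−x̄)² = 321.4988
r_1 = 19.4711 / 321.4988 = 0.061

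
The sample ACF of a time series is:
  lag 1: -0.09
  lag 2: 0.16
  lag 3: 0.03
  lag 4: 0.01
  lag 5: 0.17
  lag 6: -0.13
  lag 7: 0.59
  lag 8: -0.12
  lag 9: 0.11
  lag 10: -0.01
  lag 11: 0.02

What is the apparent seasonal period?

The largest autocorrelation is r_7 = 0.59; the remaining lags stay at or below 0.17.
The dominant spike at lag 7 indicates a seasonal period of 7.

7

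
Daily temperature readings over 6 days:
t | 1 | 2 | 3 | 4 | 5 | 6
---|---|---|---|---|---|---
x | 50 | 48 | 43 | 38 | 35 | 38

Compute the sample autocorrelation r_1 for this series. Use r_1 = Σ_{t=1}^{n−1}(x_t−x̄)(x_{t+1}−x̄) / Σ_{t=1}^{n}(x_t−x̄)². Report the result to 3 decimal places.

Mean x̄ = (50 + 48 + 43 + 38 + 35 + 38)/6 = 42.0000
Deviations from mean: 8.0000, 6.0000, 1.0000, -4.0000, -7.0000, -4.0000
Numerator Σ_{t=1}^{5}(x_t−x̄)(x_{t+1}−x̄) = 106.0000
Denominator Σ(x_t−x̄)² = 182.0000
r_1 = 106.0000 / 182.0000 = 0.582

0.582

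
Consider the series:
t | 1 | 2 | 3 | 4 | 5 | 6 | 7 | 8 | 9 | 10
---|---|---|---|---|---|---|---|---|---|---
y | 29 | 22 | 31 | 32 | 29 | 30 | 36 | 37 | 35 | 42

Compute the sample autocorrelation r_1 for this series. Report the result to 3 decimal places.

Mean ȳ = (29 + 22 + 31 + 32 + 29 + 30 + 36 + 37 + 35 + 42)/10 = 32.3000
Numerator Σ_{t=1}^{9}(y_t−ȳ)(y_{t+1}−ȳ) = 104.1100
Denominator Σ(y_t−ȳ)² = 272.1000
r_1 = 104.1100 / 272.1000 = 0.383

0.383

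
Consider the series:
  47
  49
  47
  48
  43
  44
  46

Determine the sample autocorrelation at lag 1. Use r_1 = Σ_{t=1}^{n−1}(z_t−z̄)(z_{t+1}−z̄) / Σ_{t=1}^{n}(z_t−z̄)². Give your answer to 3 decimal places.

0.278

Mean z̄ = (47 + 49 + 47 + 48 + 43 + 44 + 46)/7 = 46.2857
Σ(z_t−z̄)(z_{t+1}−z̄) = (1.9388) + (1.9388) + (1.2245) + (-5.6327) + (7.5102) + (0.6531) = 7.6327
Denominator Σ(z_t−z̄)² = 27.4286
r_1 = 7.6327 / 27.4286 = 0.278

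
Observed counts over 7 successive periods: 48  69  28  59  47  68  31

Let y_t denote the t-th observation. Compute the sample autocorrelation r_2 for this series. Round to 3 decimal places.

Mean ȳ = (48 + 69 + 28 + 59 + 47 + 68 + 31)/7 = 50.0000
Deviations from mean: -2.0000, 19.0000, -22.0000, 9.0000, -3.0000, 18.0000, -19.0000
Σ(y_t−ȳ)(y_{t+2}−ȳ) = (44.0000) + (171.0000) + (66.0000) + (162.0000) + (57.0000) = 500.0000
Denominator Σ(y_t−ȳ)² = 1624.0000
r_2 = 500.0000 / 1624.0000 = 0.308

0.308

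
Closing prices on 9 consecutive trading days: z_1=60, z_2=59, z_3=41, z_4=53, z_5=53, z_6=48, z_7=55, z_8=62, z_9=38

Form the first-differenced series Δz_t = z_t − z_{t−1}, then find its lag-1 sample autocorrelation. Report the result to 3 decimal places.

-0.317

First differences Δz: -1, -18, 12, 0, -5, 7, 7, -24
Mean of differences = -2.7500
Numerator Σ(Δz_t−Δz̄)(Δz_{t+1}−Δz̄) = -351.3125
Denominator Σ(Δz_t−Δz̄)² = 1107.5000
r_1(Δz) = -351.3125 / 1107.5000 = -0.317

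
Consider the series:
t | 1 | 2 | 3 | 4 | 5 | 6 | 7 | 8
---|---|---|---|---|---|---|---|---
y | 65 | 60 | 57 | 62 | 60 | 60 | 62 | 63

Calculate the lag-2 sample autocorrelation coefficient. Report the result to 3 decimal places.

-0.401

Mean ȳ = (65 + 60 + 57 + 62 + 60 + 60 + 62 + 63)/8 = 61.1250
Deviations from mean: 3.8750, -1.1250, -4.1250, 0.8750, -1.1250, -1.1250, 0.8750, 1.8750
Numerator Σ_{t=1}^{6}(y_t−ȳ)(y_{t+2}−ȳ) = -16.4063
Denominator Σ(y_t−ȳ)² = 40.8750
r_2 = -16.4063 / 40.8750 = -0.401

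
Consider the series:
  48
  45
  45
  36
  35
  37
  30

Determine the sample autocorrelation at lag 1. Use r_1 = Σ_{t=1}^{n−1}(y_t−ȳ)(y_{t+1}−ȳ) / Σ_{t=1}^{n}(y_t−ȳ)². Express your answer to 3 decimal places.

Mean ȳ = (48 + 45 + 45 + 36 + 35 + 37 + 30)/7 = 39.4286
Σ(y_t−ȳ)(y_{t+1}−ȳ) = (47.7551) + (31.0408) + (-19.1020) + (15.1837) + (10.7551) + (22.8980) = 108.5306
Denominator Σ(y_t−ȳ)² = 261.7143
r_1 = 108.5306 / 261.7143 = 0.415

0.415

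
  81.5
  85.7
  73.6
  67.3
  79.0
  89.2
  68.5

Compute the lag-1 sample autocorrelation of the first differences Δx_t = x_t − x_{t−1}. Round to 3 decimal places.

First differences Δx: 4.2, -12.1, -6.3, 11.7, 10.2, -20.7
Mean of differences = -2.1667
Numerator Σ(Δx_t−Δx̄)(Δx_{t+1}−Δx̄) = -137.2111
Denominator Σ(Δx_t−Δx̄)² = 844.9933
r_1(Δx) = -137.2111 / 844.9933 = -0.162

-0.162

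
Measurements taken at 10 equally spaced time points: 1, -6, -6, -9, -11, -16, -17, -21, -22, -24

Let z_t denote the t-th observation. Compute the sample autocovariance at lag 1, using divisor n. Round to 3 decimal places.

39.159

Mean z̄ = (1 − 6 − 6 − 9 − 11 − 16 − 17 − 21 − 22 − 24)/10 = -13.1000
Σ_{t=1}^{9}(z_t−z̄)(z_{t+1}−z̄) = 391.5900
γ_1 = 391.5900 / 10 = 39.159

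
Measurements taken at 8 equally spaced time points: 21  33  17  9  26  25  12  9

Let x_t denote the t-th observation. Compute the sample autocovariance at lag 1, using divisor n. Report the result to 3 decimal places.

Mean x̄ = (21 + 33 + 17 + 9 + 26 + 25 + 12 + 9)/8 = 19.0000
Deviations: 2.0000, 14.0000, -2.0000, -10.0000, 7.0000, 6.0000, -7.0000, -10.0000
Σ_{t=1}^{7}(x_t−x̄)(x_{t+1}−x̄) = 20.0000
γ_1 = 20.0000 / 8 = 2.500

2.500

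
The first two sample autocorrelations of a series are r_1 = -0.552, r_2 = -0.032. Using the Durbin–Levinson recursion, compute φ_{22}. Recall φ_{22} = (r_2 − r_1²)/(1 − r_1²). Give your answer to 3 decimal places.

φ_{22} = (r_2 − r_1²) / (1 − r_1²)
r_1² = (-0.552)² = 0.304704
Numerator = -0.032 − 0.3047 = -0.3367; denominator = 1 − 0.3047 = 0.6953
φ_{22} = -0.3367 / 0.6953 = -0.484

-0.484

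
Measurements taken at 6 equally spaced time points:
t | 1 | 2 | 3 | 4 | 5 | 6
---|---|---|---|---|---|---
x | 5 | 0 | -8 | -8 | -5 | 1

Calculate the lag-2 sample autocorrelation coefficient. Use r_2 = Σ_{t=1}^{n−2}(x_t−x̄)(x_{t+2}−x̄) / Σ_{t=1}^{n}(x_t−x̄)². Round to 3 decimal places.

-0.428

Mean x̄ = (5 + 0 − 8 − 8 − 5 + 1)/6 = -2.5000
Deviations from mean: 7.5000, 2.5000, -5.5000, -5.5000, -2.5000, 3.5000
Σ(x_t−x̄)(x_{t+2}−x̄) = (-41.2500) + (-13.7500) + (13.7500) + (-19.2500) = -60.5000
Denominator Σ(x_t−x̄)² = 141.5000
r_2 = -60.5000 / 141.5000 = -0.428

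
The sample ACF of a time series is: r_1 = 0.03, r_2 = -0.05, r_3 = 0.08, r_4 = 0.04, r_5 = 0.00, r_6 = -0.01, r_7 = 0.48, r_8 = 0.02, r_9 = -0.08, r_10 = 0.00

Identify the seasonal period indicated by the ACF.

7

The largest autocorrelation is r_7 = 0.48; the remaining lags stay at or below 0.08.
The dominant spike at lag 7 indicates a seasonal period of 7.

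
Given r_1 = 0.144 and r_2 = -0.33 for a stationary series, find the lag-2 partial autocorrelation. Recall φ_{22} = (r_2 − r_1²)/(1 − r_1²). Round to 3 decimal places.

-0.358

φ_{22} = (r_2 − r_1²) / (1 − r_1²)
r_1² = (0.144)² = 0.020736
Numerator = -0.33 − 0.0207 = -0.3507; denominator = 1 − 0.0207 = 0.9793
φ_{22} = -0.3507 / 0.9793 = -0.358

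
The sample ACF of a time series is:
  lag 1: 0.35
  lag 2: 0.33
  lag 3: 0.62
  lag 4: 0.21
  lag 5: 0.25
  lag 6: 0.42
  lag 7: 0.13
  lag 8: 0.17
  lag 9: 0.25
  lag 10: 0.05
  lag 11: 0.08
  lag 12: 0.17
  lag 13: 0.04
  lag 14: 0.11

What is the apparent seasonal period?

3

The largest autocorrelation is r_3 = 0.62, with a weaker echo at lag 6 (0.42); the remaining lags stay at or below 0.35. The elevated value at lag 1 (0.35), dropping to 0.33 at lag 2, reflects decaying short-term dependence rather than seasonality.
The dominant spike at lag 3 indicates a seasonal period of 3.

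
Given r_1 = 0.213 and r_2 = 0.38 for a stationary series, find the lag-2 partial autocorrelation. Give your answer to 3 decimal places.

φ_{22} = (r_2 − r_1²) / (1 − r_1²)
r_1² = (0.213)² = 0.045369
Numerator = 0.38 − 0.0454 = 0.3346; denominator = 1 − 0.0454 = 0.9546
φ_{22} = 0.3346 / 0.9546 = 0.351

0.351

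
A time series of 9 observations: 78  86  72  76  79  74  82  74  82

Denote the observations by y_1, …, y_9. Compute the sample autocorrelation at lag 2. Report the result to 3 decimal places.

0.135

Mean ȳ = (78 + 86 + 72 + 76 + 79 + 74 + 82 + 74 + 82)/9 = 78.1111
Σ(y_t−ȳ)(y_{t+2}−ȳ) = (0.6790) + (-16.6543) + (-5.4321) + (8.6790) + (3.4568) + (16.9012) + (15.1235) = 22.7531
Denominator Σ(y_t−ȳ)² = 168.8889
r_2 = 22.7531 / 168.8889 = 0.135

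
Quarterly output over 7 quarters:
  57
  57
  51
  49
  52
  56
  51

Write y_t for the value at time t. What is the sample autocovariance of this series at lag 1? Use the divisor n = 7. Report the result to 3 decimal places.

1.560

Mean ȳ = (57 + 57 + 51 + 49 + 52 + 56 + 51)/7 = 53.2857
Σ_{t=1}^{6}(y_t−ȳ)(y_{t+1}−ȳ) = 10.9184
γ_1 = 10.9184 / 7 = 1.560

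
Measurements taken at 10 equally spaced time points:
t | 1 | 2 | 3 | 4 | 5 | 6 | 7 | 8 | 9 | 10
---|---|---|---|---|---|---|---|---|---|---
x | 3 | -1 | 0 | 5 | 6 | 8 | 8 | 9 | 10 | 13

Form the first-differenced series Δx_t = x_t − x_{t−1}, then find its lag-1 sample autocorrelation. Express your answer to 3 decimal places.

-0.031

First differences Δx: -4, 1, 5, 1, 2, 0, 1, 1, 3
Mean of differences = 1.1111
Numerator Σ(Δx_t−Δx̄)(Δx_{t+1}−Δx̄) = -1.4568
Denominator Σ(Δx_t−Δx̄)² = 46.8889
r_1(Δx) = -1.4568 / 46.8889 = -0.031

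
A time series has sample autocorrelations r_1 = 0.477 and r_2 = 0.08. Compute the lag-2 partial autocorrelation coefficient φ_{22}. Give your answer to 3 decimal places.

φ_{22} = (r_2 − r_1²) / (1 − r_1²)
r_1² = (0.477)² = 0.227529
Numerator = 0.08 − 0.2275 = -0.1475; denominator = 1 − 0.2275 = 0.7725
φ_{22} = -0.1475 / 0.7725 = -0.191

-0.191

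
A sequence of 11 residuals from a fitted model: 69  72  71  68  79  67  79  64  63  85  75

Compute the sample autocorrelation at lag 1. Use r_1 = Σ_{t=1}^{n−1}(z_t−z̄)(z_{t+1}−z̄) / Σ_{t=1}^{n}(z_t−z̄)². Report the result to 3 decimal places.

Mean z̄ = (69 + 72 + 71 + 68 + 79 + 67 + 79 + 64 + 63 + 85 + 75)/11 = 72.0000
Numerator Σ_{t=1}^{10}(z_t−z̄)(z_{t+1}−z̄) = -156.0000
Denominator Σ(z_t−z̄)² = 472.0000
r_1 = -156.0000 / 472.0000 = -0.331

-0.331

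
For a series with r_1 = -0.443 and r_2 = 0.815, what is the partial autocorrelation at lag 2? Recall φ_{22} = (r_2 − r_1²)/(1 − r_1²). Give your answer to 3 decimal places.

0.770

φ_{22} = (r_2 − r_1²) / (1 − r_1²)
r_1² = (-0.443)² = 0.196249
Numerator = 0.815 − 0.1962 = 0.6188; denominator = 1 − 0.1962 = 0.8038
φ_{22} = 0.6188 / 0.8038 = 0.770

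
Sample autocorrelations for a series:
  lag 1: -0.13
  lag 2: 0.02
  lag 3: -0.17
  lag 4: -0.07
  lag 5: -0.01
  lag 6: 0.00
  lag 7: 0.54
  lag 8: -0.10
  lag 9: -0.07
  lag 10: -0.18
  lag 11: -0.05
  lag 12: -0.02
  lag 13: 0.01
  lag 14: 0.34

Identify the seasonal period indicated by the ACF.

The largest autocorrelation is r_7 = 0.54, with a weaker echo at lag 14 (0.34); the remaining lags stay at or below 0.02.
The dominant spike at lag 7 indicates a seasonal period of 7.

7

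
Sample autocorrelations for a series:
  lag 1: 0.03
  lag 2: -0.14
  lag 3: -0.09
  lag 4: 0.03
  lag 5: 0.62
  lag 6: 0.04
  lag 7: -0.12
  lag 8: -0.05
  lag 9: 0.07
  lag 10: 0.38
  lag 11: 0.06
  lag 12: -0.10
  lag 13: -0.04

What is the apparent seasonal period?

The largest autocorrelation is r_5 = 0.62, with a weaker echo at lag 10 (0.38); the remaining lags stay at or below 0.07.
The dominant spike at lag 5 indicates a seasonal period of 5.

5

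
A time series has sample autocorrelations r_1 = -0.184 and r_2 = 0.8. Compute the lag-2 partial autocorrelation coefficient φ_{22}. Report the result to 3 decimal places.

0.793

φ_{22} = (r_2 − r_1²) / (1 − r_1²)
r_1² = (-0.184)² = 0.033856
Numerator = 0.8 − 0.0339 = 0.7661; denominator = 1 − 0.0339 = 0.9661
φ_{22} = 0.7661 / 0.9661 = 0.793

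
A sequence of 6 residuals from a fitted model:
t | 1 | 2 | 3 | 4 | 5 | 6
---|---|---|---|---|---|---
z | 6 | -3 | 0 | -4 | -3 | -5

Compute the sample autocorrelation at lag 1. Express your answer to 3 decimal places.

Mean z̄ = (6 − 3 + 0 − 4 − 3 − 5)/6 = -1.5000
Deviations from mean: 7.5000, -1.5000, 1.5000, -2.5000, -1.5000, -3.5000
Σ(z_t−z̄)(z_{t+1}−z̄) = (-11.2500) + (-2.2500) + (-3.7500) + (3.7500) + (5.2500) = -8.2500
Denominator Σ(z_t−z̄)² = 81.5000
r_1 = -8.2500 / 81.5000 = -0.101

-0.101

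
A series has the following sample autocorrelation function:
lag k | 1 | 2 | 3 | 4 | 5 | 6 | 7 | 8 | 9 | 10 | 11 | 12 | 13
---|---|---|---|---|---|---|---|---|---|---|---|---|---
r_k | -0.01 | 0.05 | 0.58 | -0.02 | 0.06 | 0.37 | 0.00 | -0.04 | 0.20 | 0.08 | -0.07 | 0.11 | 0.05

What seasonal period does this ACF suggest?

The largest autocorrelation is r_3 = 0.58, with weaker echoes at lags 6 (0.37) and 9 (0.20); the remaining lags stay at or below 0.11.
The dominant spike at lag 3 indicates a seasonal period of 3.

3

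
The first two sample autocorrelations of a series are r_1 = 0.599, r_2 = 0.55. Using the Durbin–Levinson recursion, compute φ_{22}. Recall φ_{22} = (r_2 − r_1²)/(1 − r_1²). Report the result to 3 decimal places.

0.298

φ_{22} = (r_2 − r_1²) / (1 − r_1²)
r_1² = (0.599)² = 0.358801
Numerator = 0.55 − 0.3588 = 0.1912; denominator = 1 − 0.3588 = 0.6412
φ_{22} = 0.1912 / 0.6412 = 0.298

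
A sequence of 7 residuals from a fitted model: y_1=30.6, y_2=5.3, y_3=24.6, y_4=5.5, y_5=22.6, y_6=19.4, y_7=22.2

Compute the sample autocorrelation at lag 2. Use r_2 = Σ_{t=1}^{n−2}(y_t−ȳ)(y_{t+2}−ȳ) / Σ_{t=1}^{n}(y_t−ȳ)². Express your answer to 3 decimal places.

0.491

Mean ȳ = (30.6 + 5.3 + 24.6 + 5.5 + 22.6 + 19.4 + 22.2)/7 = 18.6000
Deviations from mean: 12.0000, -13.3000, 6.0000, -13.1000, 4.0000, 0.8000, 3.6000
Σ(y_t−ȳ)(y_{t+2}−ȳ) = (72.0000) + (174.2300) + (24.0000) + (-10.4800) + (14.4000) = 274.1500
Denominator Σ(y_t−ȳ)² = 558.1000
r_2 = 274.1500 / 558.1000 = 0.491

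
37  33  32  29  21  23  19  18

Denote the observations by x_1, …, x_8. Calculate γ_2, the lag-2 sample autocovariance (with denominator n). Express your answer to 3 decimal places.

Mean x̄ = (37 + 33 + 32 + 29 + 21 + 23 + 19 + 18)/8 = 26.5000
Σ_{t=1}^{6}(x_t−x̄)(x_{t+2}−x̄) = 106.0000
γ_2 = 106.0000 / 8 = 13.250

13.250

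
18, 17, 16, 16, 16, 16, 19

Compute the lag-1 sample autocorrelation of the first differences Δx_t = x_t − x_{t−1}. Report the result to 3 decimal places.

0.105

First differences Δx: -1, -1, 0, 0, 0, 3
Mean of differences = 0.1667
Numerator Σ(Δx_t−Δx̄)(Δx_{t+1}−Δx̄) = 1.1389
Denominator Σ(Δx_t−Δx̄)² = 10.8333
r_1(Δx) = 1.1389 / 10.8333 = 0.105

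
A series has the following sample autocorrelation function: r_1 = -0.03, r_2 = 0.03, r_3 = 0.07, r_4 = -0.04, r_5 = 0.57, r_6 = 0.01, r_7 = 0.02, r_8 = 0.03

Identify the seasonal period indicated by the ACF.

The largest autocorrelation is r_5 = 0.57; the remaining lags stay at or below 0.07.
The dominant spike at lag 5 indicates a seasonal period of 5.

5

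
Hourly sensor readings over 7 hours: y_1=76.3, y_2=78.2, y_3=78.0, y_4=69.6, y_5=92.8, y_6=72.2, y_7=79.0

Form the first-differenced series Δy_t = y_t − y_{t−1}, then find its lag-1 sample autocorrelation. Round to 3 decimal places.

-0.748

First differences Δy: 1.9, -0.2, -8.4, 23.2, -20.6, 6.8
Mean of differences = 0.4500
Numerator Σ(Δy_t−Δȳ)(Δy_{t+1}−Δȳ) = -809.0825
Denominator Σ(Δy_t−Δȳ)² = 1081.8350
r_1(Δy) = -809.0825 / 1081.8350 = -0.748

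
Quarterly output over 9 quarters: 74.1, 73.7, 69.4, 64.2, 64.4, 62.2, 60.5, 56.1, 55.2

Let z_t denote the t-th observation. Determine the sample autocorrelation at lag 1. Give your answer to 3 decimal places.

Mean z̄ = (74.1 + 73.7 + 69.4 + 64.2 + 64.4 + 62.2 + 60.5 + 56.1 + 55.2)/9 = 64.4222
Numerator Σ_{t=1}^{8}(z_t−z̄)(z_{t+1}−z̄) = 253.0262
Denominator Σ(z_t−z̄)² = 379.1956
r_1 = 253.0262 / 379.1956 = 0.667

0.667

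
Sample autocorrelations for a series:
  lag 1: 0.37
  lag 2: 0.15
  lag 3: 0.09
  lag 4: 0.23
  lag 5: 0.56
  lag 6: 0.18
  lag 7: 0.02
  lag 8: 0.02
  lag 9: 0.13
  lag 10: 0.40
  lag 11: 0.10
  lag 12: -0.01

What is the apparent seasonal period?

The largest autocorrelation is r_5 = 0.56, with a weaker echo at lag 10 (0.40); the remaining lags stay at or below 0.37. The elevated value at lag 1 (0.37), dropping to 0.15 at lag 2, reflects decaying short-term dependence rather than seasonality.
The dominant spike at lag 5 indicates a seasonal period of 5.

5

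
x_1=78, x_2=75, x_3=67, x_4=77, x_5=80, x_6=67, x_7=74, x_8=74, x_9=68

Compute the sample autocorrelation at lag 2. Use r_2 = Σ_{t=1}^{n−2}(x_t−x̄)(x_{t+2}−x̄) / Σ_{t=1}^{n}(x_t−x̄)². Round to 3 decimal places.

-0.480

Mean x̄ = (78 + 75 + 67 + 77 + 80 + 67 + 74 + 74 + 68)/9 = 73.3333
Σ(x_t−x̄)(x_{t+2}−x̄) = (-29.5556) + (6.1111) + (-42.2222) + (-23.2222) + (4.4444) + (-4.2222) + (-3.5556) = -92.2222
Denominator Σ(x_t−x̄)² = 192.0000
r_2 = -92.2222 / 192.0000 = -0.480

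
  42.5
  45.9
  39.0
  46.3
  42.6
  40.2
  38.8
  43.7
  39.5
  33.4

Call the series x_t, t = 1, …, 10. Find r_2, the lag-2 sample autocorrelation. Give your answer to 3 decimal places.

Mean x̄ = (42.5 + 45.9 + 39.0 + 46.3 + 42.6 + 40.2 + 38.8 + 43.7 + 39.5 + 33.4)/10 = 41.1900
Numerator Σ_{t=1}^{8}(x_t−x̄)(x_{t+2}−x̄) = -8.3162
Denominator Σ(x_t−x̄)² = 133.3290
r_2 = -8.3162 / 133.3290 = -0.062

-0.062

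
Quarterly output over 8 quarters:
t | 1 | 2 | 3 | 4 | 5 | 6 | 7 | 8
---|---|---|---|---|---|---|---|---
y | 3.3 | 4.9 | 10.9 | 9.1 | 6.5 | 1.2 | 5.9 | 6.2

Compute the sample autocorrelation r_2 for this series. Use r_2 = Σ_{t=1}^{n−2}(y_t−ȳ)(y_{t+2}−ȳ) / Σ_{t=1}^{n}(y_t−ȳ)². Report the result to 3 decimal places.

Mean ȳ = (3.3 + 4.9 + 10.9 + 9.1 + 6.5 + 1.2 + 5.9 + 6.2)/8 = 6.0000
Σ(y_t−ȳ)(y_{t+2}−ȳ) = (-13.2300) + (-3.4100) + (2.4500) + (-14.8800) + (-0.0500) + (-0.9600) = -30.0800
Denominator Σ(y_t−ȳ)² = 65.4600
r_2 = -30.0800 / 65.4600 = -0.460

-0.460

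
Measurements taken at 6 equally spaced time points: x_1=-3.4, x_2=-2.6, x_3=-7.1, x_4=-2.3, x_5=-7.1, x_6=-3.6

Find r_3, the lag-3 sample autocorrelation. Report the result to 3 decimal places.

Mean x̄ = (-3.4 − 2.6 − 7.1 − 2.3 − 7.1 − 3.6)/6 = -4.3500
Deviations from mean: 0.9500, 1.7500, -2.7500, 2.0500, -2.7500, 0.7500
Σ(x_t−x̄)(x_{t+3}−x̄) = (1.9475) + (-4.8125) + (-2.0625) = -4.9275
Denominator Σ(x_t−x̄)² = 23.8550
r_3 = -4.9275 / 23.8550 = -0.207

-0.207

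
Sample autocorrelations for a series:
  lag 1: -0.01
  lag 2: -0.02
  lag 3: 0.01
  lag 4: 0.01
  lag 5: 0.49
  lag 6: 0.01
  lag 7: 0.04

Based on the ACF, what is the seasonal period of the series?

The largest autocorrelation is r_5 = 0.49; the remaining lags stay at or below 0.04.
The dominant spike at lag 5 indicates a seasonal period of 5.

5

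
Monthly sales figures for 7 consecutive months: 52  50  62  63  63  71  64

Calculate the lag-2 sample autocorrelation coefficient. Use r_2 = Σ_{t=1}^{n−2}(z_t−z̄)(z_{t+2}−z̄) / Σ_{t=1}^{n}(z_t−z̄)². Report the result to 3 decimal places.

-0.005

Mean z̄ = (52 + 50 + 62 + 63 + 63 + 71 + 64)/7 = 60.7143
Σ(z_t−z̄)(z_{t+2}−z̄) = (-11.2041) + (-24.4898) + (2.9388) + (23.5102) + (7.5102) = -1.7347
Denominator Σ(z_t−z̄)² = 319.4286
r_2 = -1.7347 / 319.4286 = -0.005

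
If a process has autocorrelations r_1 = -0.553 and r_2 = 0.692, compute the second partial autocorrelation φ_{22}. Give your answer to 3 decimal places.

φ_{22} = (r_2 − r_1²) / (1 − r_1²)
r_1² = (-0.553)² = 0.305809
Numerator = 0.692 − 0.3058 = 0.3862; denominator = 1 − 0.3058 = 0.6942
φ_{22} = 0.3862 / 0.6942 = 0.556

0.556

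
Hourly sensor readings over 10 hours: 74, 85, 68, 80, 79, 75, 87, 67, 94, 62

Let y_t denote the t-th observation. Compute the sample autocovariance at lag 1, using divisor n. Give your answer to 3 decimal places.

-66.791

Mean ȳ = (74 + 85 + 68 + 80 + 79 + 75 + 87 + 67 + 94 + 62)/10 = 77.1000
Σ_{t=1}^{9}(y_t−ȳ)(y_{t+1}−ȳ) = -667.9100
γ_1 = -667.9100 / 10 = -66.791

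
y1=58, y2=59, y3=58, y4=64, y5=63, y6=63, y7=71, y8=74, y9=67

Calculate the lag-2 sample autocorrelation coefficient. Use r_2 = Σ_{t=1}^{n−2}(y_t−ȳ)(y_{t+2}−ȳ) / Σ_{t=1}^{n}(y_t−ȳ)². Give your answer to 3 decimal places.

0.179

Mean ȳ = (58 + 59 + 58 + 64 + 63 + 63 + 71 + 74 + 67)/9 = 64.1111
Σ(y_t−ȳ)(y_{t+2}−ȳ) = (37.3457) + (0.5679) + (6.7901) + (0.1235) + (-7.6543) + (-10.9877) + (19.9012) = 46.0864
Denominator Σ(y_t−ȳ)² = 256.8889
r_2 = 46.0864 / 256.8889 = 0.179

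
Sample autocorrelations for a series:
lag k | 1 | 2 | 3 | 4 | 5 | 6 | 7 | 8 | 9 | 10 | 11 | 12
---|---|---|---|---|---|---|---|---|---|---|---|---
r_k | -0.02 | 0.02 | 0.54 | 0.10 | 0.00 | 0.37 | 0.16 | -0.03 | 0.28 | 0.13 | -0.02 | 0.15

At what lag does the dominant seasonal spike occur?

The largest autocorrelation is r_3 = 0.54, with weaker echoes at lags 6 (0.37) and 9 (0.28); the remaining lags stay at or below 0.16.
The dominant spike at lag 3 indicates a seasonal period of 3.

3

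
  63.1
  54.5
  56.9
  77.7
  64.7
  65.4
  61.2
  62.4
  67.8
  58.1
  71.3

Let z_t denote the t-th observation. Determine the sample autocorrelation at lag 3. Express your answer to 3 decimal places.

Mean z̄ = (63.1 + 54.5 + 56.9 + 77.7 + 64.7 + 65.4 + 61.2 + 62.4 + 67.8 + 58.1 + 71.3)/11 = 63.9182
Numerator Σ_{t=1}^{8}(z_t−z̄)(z_{t+3}−z̄) = -57.3274
Denominator Σ(z_t−z̄)² = 444.4764
r_3 = -57.3274 / 444.4764 = -0.129

-0.129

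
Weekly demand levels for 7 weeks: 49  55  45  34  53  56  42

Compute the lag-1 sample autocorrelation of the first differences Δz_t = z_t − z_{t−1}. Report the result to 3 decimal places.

First differences Δz: 6, -10, -11, 19, 3, -14
Mean of differences = -1.1667
Numerator Σ(Δz_t−Δz̄)(Δz_{t+1}−Δz̄) = -144.1944
Denominator Σ(Δz_t−Δz̄)² = 814.8333
r_1(Δz) = -144.1944 / 814.8333 = -0.177

-0.177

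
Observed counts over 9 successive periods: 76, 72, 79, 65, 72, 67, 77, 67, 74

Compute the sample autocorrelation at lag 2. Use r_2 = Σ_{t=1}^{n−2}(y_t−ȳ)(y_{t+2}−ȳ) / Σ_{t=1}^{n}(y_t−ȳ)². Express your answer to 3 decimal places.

0.508

Mean ȳ = (76 + 72 + 79 + 65 + 72 + 67 + 77 + 67 + 74)/9 = 72.1111
Σ(y_t−ȳ)(y_{t+2}−ȳ) = (26.7901) + (0.7901) + (-0.7654) + (36.3457) + (-0.5432) + (26.1235) + (9.2346) = 97.9753
Denominator Σ(y_t−ȳ)² = 192.8889
r_2 = 97.9753 / 192.8889 = 0.508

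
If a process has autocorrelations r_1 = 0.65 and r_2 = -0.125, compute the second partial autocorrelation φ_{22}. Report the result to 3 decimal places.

-0.948

φ_{22} = (r_2 − r_1²) / (1 − r_1²)
r_1² = (0.65)² = 0.4225
Numerator = -0.125 − 0.4225 = -0.5475; denominator = 1 − 0.4225 = 0.5775
φ_{22} = -0.5475 / 0.5775 = -0.948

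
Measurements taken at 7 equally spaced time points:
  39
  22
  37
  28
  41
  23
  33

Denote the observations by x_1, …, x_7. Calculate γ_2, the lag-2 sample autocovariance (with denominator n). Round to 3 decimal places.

23.770

Mean x̄ = (39 + 22 + 37 + 28 + 41 + 23 + 33)/7 = 31.8571
Σ_{t=1}^{5}(x_t−x̄)(x_{t+2}−x̄) = 166.3878
γ_2 = 166.3878 / 7 = 23.770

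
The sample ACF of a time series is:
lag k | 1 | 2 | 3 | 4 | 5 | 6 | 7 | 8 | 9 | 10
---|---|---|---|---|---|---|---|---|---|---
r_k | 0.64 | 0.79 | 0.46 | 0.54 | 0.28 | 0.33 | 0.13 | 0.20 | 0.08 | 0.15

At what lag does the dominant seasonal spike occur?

The largest autocorrelation is r_2 = 0.79; the remaining lags stay at or below 0.64.
The dominant spike at lag 2 indicates a seasonal period of 2.

2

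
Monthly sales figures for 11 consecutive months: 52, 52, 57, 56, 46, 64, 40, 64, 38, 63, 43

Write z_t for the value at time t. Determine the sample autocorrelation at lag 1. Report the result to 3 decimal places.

Mean z̄ = (52 + 52 + 57 + 56 + 46 + 64 + 40 + 64 + 38 + 63 + 43)/11 = 52.2727
Numerator Σ_{t=1}^{10}(z_t−z̄)(z_{t+1}−z̄) = -788.3471
Denominator Σ(z_t−z̄)² = 906.1818
r_1 = -788.3471 / 906.1818 = -0.870

-0.870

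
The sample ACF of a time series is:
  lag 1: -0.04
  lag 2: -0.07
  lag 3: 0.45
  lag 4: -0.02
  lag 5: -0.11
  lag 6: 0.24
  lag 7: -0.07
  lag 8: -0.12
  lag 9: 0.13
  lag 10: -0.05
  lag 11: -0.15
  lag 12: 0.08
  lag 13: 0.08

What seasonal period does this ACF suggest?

3

The largest autocorrelation is r_3 = 0.45, with a weaker echo at lag 6 (0.24); the remaining lags stay at or below 0.13.
The dominant spike at lag 3 indicates a seasonal period of 3.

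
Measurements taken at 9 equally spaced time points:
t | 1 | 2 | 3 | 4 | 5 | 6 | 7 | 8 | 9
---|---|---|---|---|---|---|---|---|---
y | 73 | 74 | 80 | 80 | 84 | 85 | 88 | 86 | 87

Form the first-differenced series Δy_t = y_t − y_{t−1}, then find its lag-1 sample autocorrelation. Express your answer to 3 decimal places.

-0.438

First differences Δy: 1, 6, 0, 4, 1, 3, -2, 1
Mean of differences = 1.7500
Numerator Σ(Δy_t−Δȳ)(Δy_{t+1}−Δȳ) = -19.0625
Denominator Σ(Δy_t−Δȳ)² = 43.5000
r_1(Δy) = -19.0625 / 43.5000 = -0.438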